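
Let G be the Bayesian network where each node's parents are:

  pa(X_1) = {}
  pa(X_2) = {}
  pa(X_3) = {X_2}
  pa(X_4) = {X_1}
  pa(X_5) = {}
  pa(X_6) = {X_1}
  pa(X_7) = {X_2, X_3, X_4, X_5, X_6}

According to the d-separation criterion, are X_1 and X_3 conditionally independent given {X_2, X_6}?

4 paths connect X_1 and X_3; each must be blocked for d-separation to hold:
  1. X_1 → X_4 → X_7 ← X_2 → X_3 — X_4:chain[open]; X_7:collider[blocks]; X_2:fork[blocks] ⇒ blocked
  2. X_1 → X_4 → X_7 ← X_3 — X_4:chain[open]; X_7:collider[blocks] ⇒ blocked
  3. X_1 → X_6 → X_7 ← X_2 → X_3 — X_6:chain[blocks]; X_7:collider[blocks]; X_2:fork[blocks] ⇒ blocked
  4. X_1 → X_6 → X_7 ← X_3 — X_6:chain[blocks]; X_7:collider[blocks] ⇒ blocked
Every path is blocked, so X_1 and X_3 are d-separated given {X_2, X_6}.

Yes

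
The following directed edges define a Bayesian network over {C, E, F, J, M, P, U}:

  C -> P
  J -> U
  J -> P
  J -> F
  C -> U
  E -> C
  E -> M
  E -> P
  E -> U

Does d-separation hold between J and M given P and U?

No

Enumerating the 6 paths from J to M and testing each for blocking by {P, U}:
Path 1: J → P ← E → M
  P is a collider and P is conditioned on, which opens it; E is a fork and E is not conditioned on — no node blocks this path, so it is active.
Path 2: J → P ← C ← E → M
  P is a collider and P is conditioned on, which opens it; C is a chain and C is not conditioned on; E is a fork and E is not conditioned on — no node blocks this path, so it is active.
Path 3: J → P ← C → U ← E → M
  P is a collider and P is conditioned on, which opens it; C is a fork and C is not conditioned on; U is a collider and U is conditioned on, which opens it; E is a fork and E is not conditioned on — no node blocks this path, so it is active.
Path 4: J → U ← E → M
  U is a collider and U is conditioned on, which opens it; E is a fork and E is not conditioned on — no node blocks this path, so it is active.
Path 5: J → U ← C ← E → M
  U is a collider and U is conditioned on, which opens it; C is a chain and C is not conditioned on; E is a fork and E is not conditioned on — no node blocks this path, so it is active.
Path 6: J → U ← C → P ← E → M
  U is a collider and U is conditioned on, which opens it; C is a fork and C is not conditioned on; P is a collider and P is conditioned on, which opens it; E is a fork and E is not conditioned on — no node blocks this path, so it is active.
Since the path J → P ← E → M is active, J and M are not d-separated given {P, U}.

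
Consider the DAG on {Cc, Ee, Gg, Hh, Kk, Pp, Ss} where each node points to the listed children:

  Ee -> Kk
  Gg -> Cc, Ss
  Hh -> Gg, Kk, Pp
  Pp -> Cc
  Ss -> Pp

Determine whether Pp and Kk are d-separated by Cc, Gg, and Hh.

3 paths connect Pp and Kk; each must be blocked for d-separation to hold:
Path 1: Pp ← Ss ← Gg ← Hh → Kk
  Gg is a chain here and Gg is conditioned on, so the path is blocked at Gg.
Path 2: Pp → Cc ← Gg ← Hh → Kk
  Gg is a chain here and Gg is conditioned on, so the path is blocked at Gg.
Path 3: Pp ← Hh → Kk
  Hh is a fork here and Hh is conditioned on, so the path is blocked at Hh.
All paths are blocked; Pp ⊥ Kk | {Cc, Gg, Hh} holds.

Yes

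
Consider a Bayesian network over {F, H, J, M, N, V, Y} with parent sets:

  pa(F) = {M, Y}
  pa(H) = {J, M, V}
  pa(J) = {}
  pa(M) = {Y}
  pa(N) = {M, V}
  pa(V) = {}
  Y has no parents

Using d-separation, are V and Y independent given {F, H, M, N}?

There are 4 undirected paths between V and Y; checking each against the conditioning set {F, H, M, N}:
Path 1: V → H ← M → F ← Y
  M is a fork here and M is conditioned on, so the path is blocked at M.
Path 2: V → H ← M ← Y
  M is a chain here and M is conditioned on, so the path is blocked at M.
Path 3: V → N ← M → F ← Y
  M is a fork here and M is conditioned on, so the path is blocked at M.
Path 4: V → N ← M ← Y
  M is a chain here and M is conditioned on, so the path is blocked at M.
Every path is blocked, so V and Y are d-separated given {F, H, M, N}.

Yes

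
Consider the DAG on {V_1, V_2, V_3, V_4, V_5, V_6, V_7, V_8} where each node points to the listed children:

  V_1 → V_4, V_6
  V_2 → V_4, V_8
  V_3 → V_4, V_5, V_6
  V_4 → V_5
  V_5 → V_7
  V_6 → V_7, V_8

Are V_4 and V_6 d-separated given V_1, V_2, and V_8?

No

Enumerating the 6 paths from V_4 to V_6 and testing each for blocking by {V_1, V_2, V_8}:
Path 1: V_4 ← V_1 → V_6
  V_1 is a fork here and V_1 is conditioned on, so the path is blocked at V_1.
Path 2: V_4 ← V_3 → V_5 → V_7 ← V_6
  V_7 is a collider here and neither V_7 nor any of its descendants is conditioned on, so the collider stays closed — the path is blocked at V_7.
Path 3: V_4 ← V_3 → V_6
  V_3 is a fork and V_3 is not conditioned on — no node blocks this path, so it is active.
Path 4: V_4 → V_5 ← V_3 → V_6
  V_5 is a collider here and neither V_5 nor any of its descendants is conditioned on, so the collider stays closed — the path is blocked at V_5.
Path 5: V_4 → V_5 → V_7 ← V_6
  V_7 is a collider here and neither V_7 nor any of its descendants is conditioned on, so the collider stays closed — the path is blocked at V_7.
Path 6: V_4 ← V_2 → V_8 ← V_6
  V_2 is a fork here and V_2 is conditioned on, so the path is blocked at V_2.
Since the path V_4 ← V_3 → V_6 is active, V_4 and V_6 are not d-separated given {V_1, V_2, V_8}.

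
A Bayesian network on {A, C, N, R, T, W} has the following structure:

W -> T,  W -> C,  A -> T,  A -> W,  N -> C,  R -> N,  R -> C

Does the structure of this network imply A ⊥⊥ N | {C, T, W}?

There are 4 undirected paths between A and N; checking each against the conditioning set {C, T, W}:
Path 1: A → T ← W → C ← N
  W is a fork here and W is conditioned on, so the path is blocked at W.
Path 2: A → T ← W → C ← R → N
  W is a fork here and W is conditioned on, so the path is blocked at W.
Path 3: A → W → C ← N
  W is a chain here and W is conditioned on, so the path is blocked at W.
Path 4: A → W → C ← R → N
  W is a chain here and W is conditioned on, so the path is blocked at W.
Every path is blocked, so A and N are d-separated given {C, T, W}.

Yes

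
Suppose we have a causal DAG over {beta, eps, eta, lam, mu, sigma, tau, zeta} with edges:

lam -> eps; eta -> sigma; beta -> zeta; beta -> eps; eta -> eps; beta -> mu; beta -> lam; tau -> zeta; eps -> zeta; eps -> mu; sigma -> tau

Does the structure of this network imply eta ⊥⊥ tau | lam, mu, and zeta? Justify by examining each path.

There are 5 undirected paths between eta and tau; checking each against the conditioning set {lam, mu, zeta}:
Path 1: eta → sigma → tau
  sigma is a chain and sigma is not conditioned on — no node blocks this path, so it is active.
Path 2: eta → eps → zeta ← tau
  eps is a chain and eps is not conditioned on; zeta is a collider and zeta is conditioned on, which opens it — no node blocks this path, so it is active.
Path 3: eta → eps ← lam ← beta → zeta ← tau
  lam is a chain here and lam is conditioned on, so the path is blocked at lam.
Path 4: eta → eps → mu ← beta → zeta ← tau
  eps is a chain and eps is not conditioned on; mu is a collider and mu is conditioned on, which opens it; beta is a fork and beta is not conditioned on; zeta is a collider and zeta is conditioned on, which opens it — no node blocks this path, so it is active.
Path 5: eta → eps ← beta → zeta ← tau
  eps is a collider and its descendant zeta is conditioned on, which opens it; beta is a fork and beta is not conditioned on; zeta is a collider and zeta is conditioned on, which opens it — no node blocks this path, so it is active.
At least one path is unblocked, so d-separation fails.

No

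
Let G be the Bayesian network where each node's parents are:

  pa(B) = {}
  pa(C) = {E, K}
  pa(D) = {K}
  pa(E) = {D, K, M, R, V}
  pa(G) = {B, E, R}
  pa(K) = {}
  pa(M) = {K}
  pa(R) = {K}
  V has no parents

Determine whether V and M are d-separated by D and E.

No

Enumerating the 6 paths from V to M and testing each for blocking by {D, E}:
Path 1: V → E ← M
  E is a collider and E is conditioned on, which opens it — no node blocks this path, so it is active.
Path 2: V → E ← R ← K → M
  E is a collider and E is conditioned on, which opens it; R is a chain and R is not conditioned on; K is a fork and K is not conditioned on — no node blocks this path, so it is active.
Path 3: V → E ← D ← K → M
  D is a chain here and D is conditioned on, so the path is blocked at D.
Path 4: V → E ← K → M
  E is a collider and E is conditioned on, which opens it; K is a fork and K is not conditioned on — no node blocks this path, so it is active.
Path 5: V → E → G ← R ← K → M
  E is a chain here and E is conditioned on, so the path is blocked at E.
Path 6: V → E → C ← K → M
  E is a chain here and E is conditioned on, so the path is blocked at E.
At least one path is unblocked, so d-separation fails.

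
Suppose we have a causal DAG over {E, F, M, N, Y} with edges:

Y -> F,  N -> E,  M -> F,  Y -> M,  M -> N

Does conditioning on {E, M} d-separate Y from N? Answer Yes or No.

Yes — Y and N are d-separated given {E, M}.

2 paths connect Y and N; each must be blocked for d-separation to hold:
Path 1: Y → M → N
  M is a chain here and M is conditioned on, so the path is blocked at M.
Path 2: Y → F ← M → N
  F is a collider here and neither F nor any of its descendants is conditioned on, so the collider stays closed — the path is blocked at F.
Every path is blocked, so Y and N are d-separated given {E, M}.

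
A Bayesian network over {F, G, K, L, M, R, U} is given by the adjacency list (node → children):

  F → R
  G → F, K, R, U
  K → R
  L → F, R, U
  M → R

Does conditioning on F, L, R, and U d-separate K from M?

There are 6 undirected paths between K and M; checking each against the conditioning set {F, L, R, U}:
Path 1: K → R ← M
  R is a collider and R is conditioned on, which opens it — no node blocks this path, so it is active.
Path 2: K ← G → R ← M
  G is a fork and G is not conditioned on; R is a collider and R is conditioned on, which opens it — no node blocks this path, so it is active.
Path 3: K ← G → F ← L → R ← M
  L is a fork here and L is conditioned on, so the path is blocked at L.
Path 4: K ← G → F → R ← M
  F is a chain here and F is conditioned on, so the path is blocked at F.
Path 5: K ← G → U ← L → R ← M
  L is a fork here and L is conditioned on, so the path is blocked at L.
Path 6: K ← G → U ← L → F → R ← M
  L is a fork here and L is conditioned on, so the path is blocked at L.
Since the path K → R ← M is active, K and M are not d-separated given {F, L, R, U}.

No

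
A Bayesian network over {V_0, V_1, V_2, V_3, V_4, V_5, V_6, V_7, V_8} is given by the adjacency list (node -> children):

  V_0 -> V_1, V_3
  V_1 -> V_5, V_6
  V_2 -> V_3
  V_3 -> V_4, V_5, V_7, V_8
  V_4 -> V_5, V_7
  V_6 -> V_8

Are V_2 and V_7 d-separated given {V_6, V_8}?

No

There are 5 undirected paths between V_2 and V_7; checking each against the conditioning set {V_6, V_8}:
Path 1: V_2 → V_3 → V_4 → V_7
  V_3 is a chain and V_3 is not conditioned on; V_4 is a chain and V_4 is not conditioned on — no node blocks this path, so it is active.
Path 2: V_2 → V_3 → V_7
  V_3 is a chain and V_3 is not conditioned on — no node blocks this path, so it is active.
Path 3: V_2 → V_3 ← V_0 → V_1 → V_5 ← V_4 → V_7
  V_5 is a collider here and neither V_5 nor any of its descendants is conditioned on, so the collider stays closed — the path is blocked at V_5.
Path 4: V_2 → V_3 → V_8 ← V_6 ← V_1 → V_5 ← V_4 → V_7
  V_6 is a chain here and V_6 is conditioned on, so the path is blocked at V_6.
Path 5: V_2 → V_3 → V_5 ← V_4 → V_7
  V_5 is a collider here and neither V_5 nor any of its descendants is conditioned on, so the collider stays closed — the path is blocked at V_5.
Since the path V_2 → V_3 → V_4 → V_7 is active, V_2 and V_7 are not d-separated given {V_6, V_8}.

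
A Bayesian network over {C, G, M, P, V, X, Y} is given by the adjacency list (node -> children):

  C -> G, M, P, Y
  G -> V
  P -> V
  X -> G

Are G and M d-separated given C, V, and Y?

2 paths connect G and M; each must be blocked for d-separation to hold:
Path 1: G ← C → M
  C is a fork here and C is conditioned on, so the path is blocked at C.
Path 2: G → V ← P ← C → M
  C is a fork here and C is conditioned on, so the path is blocked at C.
Since every path is blocked, d-separation holds.

Yes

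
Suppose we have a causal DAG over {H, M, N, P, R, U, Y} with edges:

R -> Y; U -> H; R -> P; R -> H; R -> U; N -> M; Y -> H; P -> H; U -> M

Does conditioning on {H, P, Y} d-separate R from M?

4 paths connect R and M; each must be blocked for d-separation to hold:
Path 1: R → Y → H ← U → M
  Y is a chain here and Y is conditioned on, so the path is blocked at Y.
Path 2: R → H ← U → M
  H is a collider and H is conditioned on, which opens it; U is a fork and U is not conditioned on — no node blocks this path, so it is active.
Path 3: R → U → M
  U is a chain and U is not conditioned on — no node blocks this path, so it is active.
Path 4: R → P → H ← U → M
  P is a chain here and P is conditioned on, so the path is blocked at P.
Because an active path exists, R and M are not d-separated.

No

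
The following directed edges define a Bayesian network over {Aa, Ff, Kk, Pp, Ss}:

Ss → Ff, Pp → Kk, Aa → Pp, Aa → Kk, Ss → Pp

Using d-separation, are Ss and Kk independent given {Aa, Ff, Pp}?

We examine all 2 paths between Ss and Kk:
  1. Ss → Pp ← Aa → Kk — Pp:collider[open]; Aa:fork[blocks] ⇒ blocked
  2. Ss → Pp → Kk — Pp:chain[blocks] ⇒ blocked
Every path is blocked, so Ss and Kk are d-separated given {Aa, Ff, Pp}.

Yes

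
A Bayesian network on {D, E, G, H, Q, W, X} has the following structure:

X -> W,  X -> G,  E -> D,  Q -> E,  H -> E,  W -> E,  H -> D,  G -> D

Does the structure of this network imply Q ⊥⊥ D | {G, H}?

No — Q and D are not d-separated given {G, H}.

3 paths connect Q and D; each must be blocked for d-separation to hold:
Path 1: Q → E ← H → D
  E is a collider here and neither E nor any of its descendants is conditioned on, so the collider stays closed — the path is blocked at E.
Path 2: Q → E → D
  E is a chain and E is not conditioned on — no node blocks this path, so it is active.
Path 3: Q → E ← W ← X → G → D
  E is a collider here and neither E nor any of its descendants is conditioned on, so the collider stays closed — the path is blocked at E.
Since the path Q → E → D is active, Q and D are not d-separated given {G, H}.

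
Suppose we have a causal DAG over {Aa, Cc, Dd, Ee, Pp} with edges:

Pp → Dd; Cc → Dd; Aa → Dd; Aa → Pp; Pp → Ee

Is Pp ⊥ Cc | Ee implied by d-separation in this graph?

Yes

Enumerating the 2 paths from Pp to Cc and testing each for blocking by {Ee}:
Path 1: Pp → Dd ← Cc
  Dd is a collider here and neither Dd nor any of its descendants is conditioned on, so the collider stays closed — the path is blocked at Dd.
Path 2: Pp ← Aa → Dd ← Cc
  Dd is a collider here and neither Dd nor any of its descendants is conditioned on, so the collider stays closed — the path is blocked at Dd.
Since every path is blocked, d-separation holds.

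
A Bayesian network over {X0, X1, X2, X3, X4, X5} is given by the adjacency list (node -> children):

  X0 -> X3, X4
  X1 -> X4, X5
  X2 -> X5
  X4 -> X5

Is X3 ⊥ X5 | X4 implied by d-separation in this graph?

There are 2 undirected paths between X3 and X5; checking each against the conditioning set {X4}:
Path 1: X3 ← X0 → X4 ← X1 → X5
  X0 is a fork and X0 is not conditioned on; X4 is a collider and X4 is conditioned on, which opens it; X1 is a fork and X1 is not conditioned on — no node blocks this path, so it is active.
Path 2: X3 ← X0 → X4 → X5
  X4 is a chain here and X4 is conditioned on, so the path is blocked at X4.
Since the path X3 ← X0 → X4 ← X1 → X5 is active, X3 and X5 are not d-separated given {X4}.

No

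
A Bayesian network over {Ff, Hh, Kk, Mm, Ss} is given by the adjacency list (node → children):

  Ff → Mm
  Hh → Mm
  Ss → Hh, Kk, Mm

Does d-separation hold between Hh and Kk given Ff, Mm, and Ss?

There are 2 undirected paths between Hh and Kk; checking each against the conditioning set {Ff, Mm, Ss}:
  1. Hh → Mm ← Ss → Kk — Mm:collider[open]; Ss:fork[blocks] ⇒ blocked
  2. Hh ← Ss → Kk — Ss:fork[blocks] ⇒ blocked
Every path is blocked, so Hh and Kk are d-separated given {Ff, Mm, Ss}.

Yes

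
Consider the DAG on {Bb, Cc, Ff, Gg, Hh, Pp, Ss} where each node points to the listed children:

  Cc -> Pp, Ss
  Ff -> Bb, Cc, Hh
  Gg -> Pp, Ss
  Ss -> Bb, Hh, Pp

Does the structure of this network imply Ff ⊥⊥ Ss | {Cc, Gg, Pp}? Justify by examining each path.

Yes

Enumerating the 5 paths from Ff to Ss and testing each for blocking by {Cc, Gg, Pp}:
  1. Ff → Bb ← Ss — Bb:collider[blocks] ⇒ blocked
  2. Ff → Hh ← Ss — Hh:collider[blocks] ⇒ blocked
  3. Ff → Cc → Ss — Cc:chain[blocks] ⇒ blocked
  4. Ff → Cc → Pp ← Ss — Cc:chain[blocks]; Pp:collider[open] ⇒ blocked
  5. Ff → Cc → Pp ← Gg → Ss — Cc:chain[blocks]; Pp:collider[open]; Gg:fork[blocks] ⇒ blocked
All paths are blocked; Ff ⊥ Ss | {Cc, Gg, Pp} holds.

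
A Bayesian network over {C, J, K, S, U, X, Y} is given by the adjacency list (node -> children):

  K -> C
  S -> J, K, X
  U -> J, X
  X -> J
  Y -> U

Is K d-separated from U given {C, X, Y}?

There are 4 undirected paths between K and U; checking each against the conditioning set {C, X, Y}:
Path 1: K ← S → J ← X ← U
  J is a collider here and neither J nor any of its descendants is conditioned on, so the collider stays closed — the path is blocked at J.
Path 2: K ← S → J ← U
  J is a collider here and neither J nor any of its descendants is conditioned on, so the collider stays closed — the path is blocked at J.
Path 3: K ← S → X → J ← U
  X is a chain here and X is conditioned on, so the path is blocked at X.
Path 4: K ← S → X ← U
  S is a fork and S is not conditioned on; X is a collider and X is conditioned on, which opens it — no node blocks this path, so it is active.
At least one path is unblocked, so d-separation fails.

No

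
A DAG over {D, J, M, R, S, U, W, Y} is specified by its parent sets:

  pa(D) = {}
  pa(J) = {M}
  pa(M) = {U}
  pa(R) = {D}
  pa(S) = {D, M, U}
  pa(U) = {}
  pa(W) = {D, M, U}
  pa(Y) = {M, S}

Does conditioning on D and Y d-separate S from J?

No

Enumerating the 6 paths from S to J and testing each for blocking by {D, Y}:
Path 1: S ← D → W ← M → J
  D is a fork here and D is conditioned on, so the path is blocked at D.
Path 2: S ← D → W ← U → M → J
  D is a fork here and D is conditioned on, so the path is blocked at D.
Path 3: S → Y ← M → J
  Y is a collider and Y is conditioned on, which opens it; M is a fork and M is not conditioned on — no node blocks this path, so it is active.
Path 4: S ← M → J
  M is a fork and M is not conditioned on — no node blocks this path, so it is active.
Path 5: S ← U → M → J
  U is a fork and U is not conditioned on; M is a chain and M is not conditioned on — no node blocks this path, so it is active.
Path 6: S ← U → W ← M → J
  W is a collider here and neither W nor any of its descendants is conditioned on, so the collider stays closed — the path is blocked at W.
At least one path is unblocked, so d-separation fails.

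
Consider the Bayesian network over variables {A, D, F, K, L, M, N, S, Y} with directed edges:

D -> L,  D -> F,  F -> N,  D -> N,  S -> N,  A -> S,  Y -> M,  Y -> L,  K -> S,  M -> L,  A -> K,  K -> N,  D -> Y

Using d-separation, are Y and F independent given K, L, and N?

Enumerating the 6 paths from Y to F and testing each for blocking by {K, L, N}:
  1. Y → M → L ← D → F — M:chain[open]; L:collider[open]; D:fork[open] ⇒ active
  2. Y → M → L ← D → N ← F — M:chain[open]; L:collider[open]; D:fork[open]; N:collider[open] ⇒ active
  3. Y → L ← D → F — L:collider[open]; D:fork[open] ⇒ active
  4. Y → L ← D → N ← F — L:collider[open]; D:fork[open]; N:collider[open] ⇒ active
  5. Y ← D → F — D:fork[open] ⇒ active
  6. Y ← D → N ← F — D:fork[open]; N:collider[open] ⇒ active
Since the path Y → M → L ← D → F is active, Y and F are not d-separated given {K, L, N}.

No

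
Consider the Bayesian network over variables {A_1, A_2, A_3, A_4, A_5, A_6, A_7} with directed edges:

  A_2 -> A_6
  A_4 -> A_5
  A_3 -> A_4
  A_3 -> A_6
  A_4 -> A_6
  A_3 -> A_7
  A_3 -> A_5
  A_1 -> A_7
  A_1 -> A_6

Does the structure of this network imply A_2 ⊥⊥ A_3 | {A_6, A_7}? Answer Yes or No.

No

We examine all 4 paths between A_2 and A_3:
Path 1: A_2 → A_6 ← A_3
  A_6 is a collider and A_6 is conditioned on, which opens it — no node blocks this path, so it is active.
Path 2: A_2 → A_6 ← A_1 → A_7 ← A_3
  A_6 is a collider and A_6 is conditioned on, which opens it; A_1 is a fork and A_1 is not conditioned on; A_7 is a collider and A_7 is conditioned on, which opens it — no node blocks this path, so it is active.
Path 3: A_2 → A_6 ← A_4 ← A_3
  A_6 is a collider and A_6 is conditioned on, which opens it; A_4 is a chain and A_4 is not conditioned on — no node blocks this path, so it is active.
Path 4: A_2 → A_6 ← A_4 → A_5 ← A_3
  A_5 is a collider here and neither A_5 nor any of its descendants is conditioned on, so the collider stays closed — the path is blocked at A_5.
Because an active path exists, A_2 and A_3 are not d-separated.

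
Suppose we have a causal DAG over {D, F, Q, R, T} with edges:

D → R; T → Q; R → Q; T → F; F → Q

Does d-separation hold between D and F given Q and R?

Yes

We examine all 2 paths between D and F:
Path 1: D → R → Q ← F
  R is a chain here and R is conditioned on, so the path is blocked at R.
Path 2: D → R → Q ← T → F
  R is a chain here and R is conditioned on, so the path is blocked at R.
All paths are blocked; D ⊥ F | {Q, R} holds.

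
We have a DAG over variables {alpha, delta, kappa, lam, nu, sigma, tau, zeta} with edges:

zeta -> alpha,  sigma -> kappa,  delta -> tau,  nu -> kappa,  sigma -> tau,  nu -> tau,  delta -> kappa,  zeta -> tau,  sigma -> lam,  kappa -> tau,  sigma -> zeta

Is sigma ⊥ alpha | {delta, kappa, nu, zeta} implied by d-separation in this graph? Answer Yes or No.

Enumerating the 5 paths from sigma to alpha and testing each for blocking by {delta, kappa, nu, zeta}:
Path 1: sigma → tau ← zeta → alpha
  tau is a collider here and neither tau nor any of its descendants is conditioned on, so the collider stays closed — the path is blocked at tau.
Path 2: sigma → kappa → tau ← zeta → alpha
  kappa is a chain here and kappa is conditioned on, so the path is blocked at kappa.
Path 3: sigma → kappa ← delta → tau ← zeta → alpha
  delta is a fork here and delta is conditioned on, so the path is blocked at delta.
Path 4: sigma → kappa ← nu → tau ← zeta → alpha
  nu is a fork here and nu is conditioned on, so the path is blocked at nu.
Path 5: sigma → zeta → alpha
  zeta is a chain here and zeta is conditioned on, so the path is blocked at zeta.
All paths are blocked; sigma ⊥ alpha | {delta, kappa, nu, zeta} holds.

Yes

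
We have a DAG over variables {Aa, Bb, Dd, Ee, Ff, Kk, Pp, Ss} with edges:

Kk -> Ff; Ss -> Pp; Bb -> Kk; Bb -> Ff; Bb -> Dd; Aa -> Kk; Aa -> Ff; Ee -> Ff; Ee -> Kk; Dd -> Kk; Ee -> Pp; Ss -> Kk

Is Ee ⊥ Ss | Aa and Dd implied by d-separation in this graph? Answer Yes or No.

Enumerating the 6 paths from Ee to Ss and testing each for blocking by {Aa, Dd}:
Path 1: Ee → Kk ← Ss
  Kk is a collider here and neither Kk nor any of its descendants is conditioned on, so the collider stays closed — the path is blocked at Kk.
Path 2: Ee → Ff ← Kk ← Ss
  Ff is a collider here and neither Ff nor any of its descendants is conditioned on, so the collider stays closed — the path is blocked at Ff.
Path 3: Ee → Ff ← Bb → Kk ← Ss
  Ff is a collider here and neither Ff nor any of its descendants is conditioned on, so the collider stays closed — the path is blocked at Ff.
Path 4: Ee → Ff ← Bb → Dd → Kk ← Ss
  Ff is a collider here and neither Ff nor any of its descendants is conditioned on, so the collider stays closed — the path is blocked at Ff.
Path 5: Ee → Ff ← Aa → Kk ← Ss
  Ff is a collider here and neither Ff nor any of its descendants is conditioned on, so the collider stays closed — the path is blocked at Ff.
Path 6: Ee → Pp ← Ss
  Pp is a collider here and neither Pp nor any of its descendants is conditioned on, so the collider stays closed — the path is blocked at Pp.
Every path is blocked, so Ee and Ss are d-separated given {Aa, Dd}.

Yes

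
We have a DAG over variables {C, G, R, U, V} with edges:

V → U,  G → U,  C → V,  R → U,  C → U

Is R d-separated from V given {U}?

No

2 paths connect R and V; each must be blocked for d-separation to hold:
Path 1: R → U ← C → V
  U is a collider and U is conditioned on, which opens it; C is a fork and C is not conditioned on — no node blocks this path, so it is active.
Path 2: R → U ← V
  U is a collider and U is conditioned on, which opens it — no node blocks this path, so it is active.
At least one path is unblocked, so d-separation fails.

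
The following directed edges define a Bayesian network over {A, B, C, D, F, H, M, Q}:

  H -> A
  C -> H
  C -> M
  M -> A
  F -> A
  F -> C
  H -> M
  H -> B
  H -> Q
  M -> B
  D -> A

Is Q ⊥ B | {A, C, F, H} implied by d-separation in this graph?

We examine all 6 paths between Q and B:
Path 1: Q ← H → B
  H is a fork here and H is conditioned on, so the path is blocked at H.
Path 2: Q ← H → M → B
  H is a fork here and H is conditioned on, so the path is blocked at H.
Path 3: Q ← H → A ← M → B
  H is a fork here and H is conditioned on, so the path is blocked at H.
Path 4: Q ← H → A ← F → C → M → B
  H is a fork here and H is conditioned on, so the path is blocked at H.
Path 5: Q ← H ← C → M → B
  H is a chain here and H is conditioned on, so the path is blocked at H.
Path 6: Q ← H ← C ← F → A ← M → B
  H is a chain here and H is conditioned on, so the path is blocked at H.
All paths are blocked; Q ⊥ B | {A, C, F, H} holds.

Yes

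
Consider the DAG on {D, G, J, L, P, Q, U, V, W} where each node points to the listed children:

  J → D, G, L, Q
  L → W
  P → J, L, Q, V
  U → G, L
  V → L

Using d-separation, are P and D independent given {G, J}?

There are 6 undirected paths between P and D; checking each against the conditioning set {G, J}:
Path 1: P → V → L ← U → G ← J → D
  L is a collider here and neither L nor any of its descendants is conditioned on, so the collider stays closed — the path is blocked at L.
Path 2: P → V → L ← J → D
  L is a collider here and neither L nor any of its descendants is conditioned on, so the collider stays closed — the path is blocked at L.
Path 3: P → L ← U → G ← J → D
  L is a collider here and neither L nor any of its descendants is conditioned on, so the collider stays closed — the path is blocked at L.
Path 4: P → L ← J → D
  L is a collider here and neither L nor any of its descendants is conditioned on, so the collider stays closed — the path is blocked at L.
Path 5: P → Q ← J → D
  Q is a collider here and neither Q nor any of its descendants is conditioned on, so the collider stays closed — the path is blocked at Q.
Path 6: P → J → D
  J is a chain here and J is conditioned on, so the path is blocked at J.
Since every path is blocked, d-separation holds.

Yes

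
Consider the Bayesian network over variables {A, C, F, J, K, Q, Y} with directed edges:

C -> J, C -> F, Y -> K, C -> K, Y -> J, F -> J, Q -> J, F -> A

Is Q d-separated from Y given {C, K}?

We examine all 3 paths between Q and Y:
Path 1: Q → J ← F ← C → K ← Y
  J is a collider here and neither J nor any of its descendants is conditioned on, so the collider stays closed — the path is blocked at J.
Path 2: Q → J ← Y
  J is a collider here and neither J nor any of its descendants is conditioned on, so the collider stays closed — the path is blocked at J.
Path 3: Q → J ← C → K ← Y
  J is a collider here and neither J nor any of its descendants is conditioned on, so the collider stays closed — the path is blocked at J.
Every path is blocked, so Q and Y are d-separated given {C, K}.

Yes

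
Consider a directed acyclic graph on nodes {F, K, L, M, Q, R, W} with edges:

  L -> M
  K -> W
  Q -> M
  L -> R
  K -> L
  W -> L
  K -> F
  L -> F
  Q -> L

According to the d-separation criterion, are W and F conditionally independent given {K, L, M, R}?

Yes

4 paths connect W and F; each must be blocked for d-separation to hold:
Path 1: W ← K → F
  K is a fork here and K is conditioned on, so the path is blocked at K.
Path 2: W ← K → L → F
  K is a fork here and K is conditioned on, so the path is blocked at K.
Path 3: W → L → F
  L is a chain here and L is conditioned on, so the path is blocked at L.
Path 4: W → L ← K → F
  K is a fork here and K is conditioned on, so the path is blocked at K.
Every path is blocked, so W and F are d-separated given {K, L, M, R}.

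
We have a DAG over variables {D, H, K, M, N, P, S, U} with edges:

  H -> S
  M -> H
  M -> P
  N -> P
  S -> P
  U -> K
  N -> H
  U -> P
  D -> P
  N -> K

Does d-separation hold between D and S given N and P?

No

4 paths connect D and S; each must be blocked for d-separation to hold:
  1. D → P ← M → H → S — P:collider[open]; M:fork[open]; H:chain[open] ⇒ active
  2. D → P ← S — P:collider[open] ⇒ active
  3. D → P ← N → H → S — P:collider[open]; N:fork[blocks]; H:chain[open] ⇒ blocked
  4. D → P ← U → K ← N → H → S — P:collider[open]; U:fork[open]; K:collider[blocks]; N:fork[blocks]; H:chain[open] ⇒ blocked
Because an active path exists, D and S are not d-separated.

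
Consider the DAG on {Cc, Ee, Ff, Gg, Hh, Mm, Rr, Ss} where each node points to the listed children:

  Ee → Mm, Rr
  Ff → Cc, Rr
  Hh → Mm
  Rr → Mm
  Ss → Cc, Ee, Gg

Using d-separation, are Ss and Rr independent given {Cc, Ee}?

No — Ss and Rr are not d-separated given {Cc, Ee}.

Enumerating the 3 paths from Ss to Rr and testing each for blocking by {Cc, Ee}:
Path 1: Ss → Ee → Rr
  Ee is a chain here and Ee is conditioned on, so the path is blocked at Ee.
Path 2: Ss → Ee → Mm ← Rr
  Ee is a chain here and Ee is conditioned on, so the path is blocked at Ee.
Path 3: Ss → Cc ← Ff → Rr
  Cc is a collider and Cc is conditioned on, which opens it; Ff is a fork and Ff is not conditioned on — no node blocks this path, so it is active.
Since the path Ss → Cc ← Ff → Rr is active, Ss and Rr are not d-separated given {Cc, Ee}.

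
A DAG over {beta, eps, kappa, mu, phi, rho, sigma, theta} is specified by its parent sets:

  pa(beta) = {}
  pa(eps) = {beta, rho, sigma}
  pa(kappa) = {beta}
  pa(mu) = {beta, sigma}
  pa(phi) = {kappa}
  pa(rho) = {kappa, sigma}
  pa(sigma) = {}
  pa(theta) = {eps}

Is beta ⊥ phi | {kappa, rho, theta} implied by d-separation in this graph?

Yes

Enumerating the 5 paths from beta to phi and testing each for blocking by {kappa, rho, theta}:
Path 1: beta → eps ← rho ← kappa → phi
  rho is a chain here and rho is conditioned on, so the path is blocked at rho.
Path 2: beta → eps ← sigma → rho ← kappa → phi
  kappa is a fork here and kappa is conditioned on, so the path is blocked at kappa.
Path 3: beta → mu ← sigma → eps ← rho ← kappa → phi
  mu is a collider here and neither mu nor any of its descendants is conditioned on, so the collider stays closed — the path is blocked at mu.
Path 4: beta → mu ← sigma → rho ← kappa → phi
  mu is a collider here and neither mu nor any of its descendants is conditioned on, so the collider stays closed — the path is blocked at mu.
Path 5: beta → kappa → phi
  kappa is a chain here and kappa is conditioned on, so the path is blocked at kappa.
Since every path is blocked, d-separation holds.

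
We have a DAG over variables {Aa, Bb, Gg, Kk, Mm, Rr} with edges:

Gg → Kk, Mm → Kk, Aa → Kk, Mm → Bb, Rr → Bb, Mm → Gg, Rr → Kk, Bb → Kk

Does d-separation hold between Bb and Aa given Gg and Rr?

Enumerating the 4 paths from Bb to Aa and testing each for blocking by {Gg, Rr}:
Path 1: Bb → Kk ← Aa
  Kk is a collider here and neither Kk nor any of its descendants is conditioned on, so the collider stays closed — the path is blocked at Kk.
Path 2: Bb ← Mm → Gg → Kk ← Aa
  Gg is a chain here and Gg is conditioned on, so the path is blocked at Gg.
Path 3: Bb ← Mm → Kk ← Aa
  Kk is a collider here and neither Kk nor any of its descendants is conditioned on, so the collider stays closed — the path is blocked at Kk.
Path 4: Bb ← Rr → Kk ← Aa
  Rr is a fork here and Rr is conditioned on, so the path is blocked at Rr.
Every path is blocked, so Bb and Aa are d-separated given {Gg, Rr}.

Yes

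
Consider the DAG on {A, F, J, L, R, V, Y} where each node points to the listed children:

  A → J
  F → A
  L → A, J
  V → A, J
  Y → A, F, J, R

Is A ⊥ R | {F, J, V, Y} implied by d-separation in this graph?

There are 5 undirected paths between A and R; checking each against the conditioning set {F, J, V, Y}:
  1. A ← L → J ← Y → R — L:fork[open]; J:collider[open]; Y:fork[blocks] ⇒ blocked
  2. A ← F ← Y → R — F:chain[blocks]; Y:fork[blocks] ⇒ blocked
  3. A → J ← Y → R — J:collider[open]; Y:fork[blocks] ⇒ blocked
  4. A ← Y → R — Y:fork[blocks] ⇒ blocked
  5. A ← V → J ← Y → R — V:fork[blocks]; J:collider[open]; Y:fork[blocks] ⇒ blocked
All paths are blocked; A ⊥ R | {F, J, V, Y} holds.

Yes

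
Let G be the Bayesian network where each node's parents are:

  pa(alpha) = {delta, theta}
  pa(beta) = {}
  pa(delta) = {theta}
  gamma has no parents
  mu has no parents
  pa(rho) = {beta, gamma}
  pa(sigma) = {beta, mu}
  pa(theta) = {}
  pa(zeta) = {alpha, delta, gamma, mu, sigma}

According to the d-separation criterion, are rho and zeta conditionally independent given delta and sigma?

No — rho and zeta are not d-separated given {delta, sigma}.

3 paths connect rho and zeta; each must be blocked for d-separation to hold:
Path 1: rho ← gamma → zeta
  gamma is a fork and gamma is not conditioned on — no node blocks this path, so it is active.
Path 2: rho ← beta → sigma ← mu → zeta
  beta is a fork and beta is not conditioned on; sigma is a collider and sigma is conditioned on, which opens it; mu is a fork and mu is not conditioned on — no node blocks this path, so it is active.
Path 3: rho ← beta → sigma → zeta
  sigma is a chain here and sigma is conditioned on, so the path is blocked at sigma.
At least one path is unblocked, so d-separation fails.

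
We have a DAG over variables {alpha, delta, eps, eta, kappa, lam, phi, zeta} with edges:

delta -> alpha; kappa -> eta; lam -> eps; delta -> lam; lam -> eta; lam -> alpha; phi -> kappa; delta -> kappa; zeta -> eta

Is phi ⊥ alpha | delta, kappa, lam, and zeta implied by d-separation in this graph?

Yes

There are 4 undirected paths between phi and alpha; checking each against the conditioning set {delta, kappa, lam, zeta}:
  1. phi → kappa → eta ← lam → alpha — kappa:chain[blocks]; eta:collider[blocks]; lam:fork[blocks] ⇒ blocked
  2. phi → kappa → eta ← lam ← delta → alpha — kappa:chain[blocks]; eta:collider[blocks]; lam:chain[blocks]; delta:fork[blocks] ⇒ blocked
  3. phi → kappa ← delta → alpha — kappa:collider[open]; delta:fork[blocks] ⇒ blocked
  4. phi → kappa ← delta → lam → alpha — kappa:collider[open]; delta:fork[blocks]; lam:chain[blocks] ⇒ blocked
Every path is blocked, so phi and alpha are d-separated given {delta, kappa, lam, zeta}.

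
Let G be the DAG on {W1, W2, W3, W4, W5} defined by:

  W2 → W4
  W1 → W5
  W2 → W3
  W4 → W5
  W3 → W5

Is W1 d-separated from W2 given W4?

We examine all 2 paths between W1 and W2:
Path 1: W1 → W5 ← W4 ← W2
  W5 is a collider here and neither W5 nor any of its descendants is conditioned on, so the collider stays closed — the path is blocked at W5.
Path 2: W1 → W5 ← W3 ← W2
  W5 is a collider here and neither W5 nor any of its descendants is conditioned on, so the collider stays closed — the path is blocked at W5.
Since every path is blocked, d-separation holds.

Yes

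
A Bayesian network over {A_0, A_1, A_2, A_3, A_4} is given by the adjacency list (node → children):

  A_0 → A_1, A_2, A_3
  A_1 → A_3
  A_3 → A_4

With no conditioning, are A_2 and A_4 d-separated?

No

2 paths connect A_2 and A_4; each must be blocked for d-separation to hold:
Path 1: A_2 ← A_0 → A_3 → A_4
  A_0 is a fork and A_0 is not conditioned on; A_3 is a chain and A_3 is not conditioned on — no node blocks this path, so it is active.
Path 2: A_2 ← A_0 → A_1 → A_3 → A_4
  A_0 is a fork and A_0 is not conditioned on; A_1 is a chain and A_1 is not conditioned on; A_3 is a chain and A_3 is not conditioned on — no node blocks this path, so it is active.
Because an active path exists, A_2 and A_4 are not d-separated.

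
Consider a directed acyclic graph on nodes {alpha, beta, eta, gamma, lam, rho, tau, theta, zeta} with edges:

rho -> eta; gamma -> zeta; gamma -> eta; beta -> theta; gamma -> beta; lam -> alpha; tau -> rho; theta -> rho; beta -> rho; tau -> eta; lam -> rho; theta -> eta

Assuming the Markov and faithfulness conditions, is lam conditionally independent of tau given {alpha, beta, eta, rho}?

No

6 paths connect lam and tau; each must be blocked for d-separation to hold:
Path 1: lam → rho → eta ← tau
  rho is a chain here and rho is conditioned on, so the path is blocked at rho.
Path 2: lam → rho ← theta → eta ← tau
  rho is a collider and rho is conditioned on, which opens it; theta is a fork and theta is not conditioned on; eta is a collider and eta is conditioned on, which opens it — no node blocks this path, so it is active.
Path 3: lam → rho ← theta ← beta ← gamma → eta ← tau
  beta is a chain here and beta is conditioned on, so the path is blocked at beta.
Path 4: lam → rho ← tau
  rho is a collider and rho is conditioned on, which opens it — no node blocks this path, so it is active.
Path 5: lam → rho ← beta → theta → eta ← tau
  beta is a fork here and beta is conditioned on, so the path is blocked at beta.
Path 6: lam → rho ← beta ← gamma → eta ← tau
  beta is a chain here and beta is conditioned on, so the path is blocked at beta.
At least one path is unblocked, so d-separation fails.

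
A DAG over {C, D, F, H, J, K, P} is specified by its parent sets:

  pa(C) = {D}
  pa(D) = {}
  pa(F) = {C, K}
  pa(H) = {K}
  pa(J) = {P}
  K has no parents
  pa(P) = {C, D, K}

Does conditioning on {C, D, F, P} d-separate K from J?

Yes — K and J are d-separated given {C, D, F, P}.

We examine all 3 paths between K and J:
Path 1: K → P → J
  P is a chain here and P is conditioned on, so the path is blocked at P.
Path 2: K → F ← C → P → J
  C is a fork here and C is conditioned on, so the path is blocked at C.
Path 3: K → F ← C ← D → P → J
  C is a chain here and C is conditioned on, so the path is blocked at C.
Since every path is blocked, d-separation holds.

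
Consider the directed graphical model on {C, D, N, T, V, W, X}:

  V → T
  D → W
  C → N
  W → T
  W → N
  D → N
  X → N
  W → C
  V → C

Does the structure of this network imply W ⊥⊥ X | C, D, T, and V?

We examine all 4 paths between W and X:
  1. W → C → N ← X — C:chain[blocks]; N:collider[blocks] ⇒ blocked
  2. W → N ← X — N:collider[blocks] ⇒ blocked
  3. W → T ← V → C → N ← X — T:collider[open]; V:fork[blocks]; C:chain[blocks]; N:collider[blocks] ⇒ blocked
  4. W ← D → N ← X — D:fork[blocks]; N:collider[blocks] ⇒ blocked
Since every path is blocked, d-separation holds.

Yes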